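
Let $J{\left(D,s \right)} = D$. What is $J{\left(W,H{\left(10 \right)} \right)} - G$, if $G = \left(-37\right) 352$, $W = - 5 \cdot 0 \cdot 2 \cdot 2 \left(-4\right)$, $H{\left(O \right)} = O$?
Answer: $13024$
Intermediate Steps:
$W = 0$ ($W = - 5 \cdot 0 \cdot 2 \left(-4\right) = - 5 \cdot 0 \left(-4\right) = \left(-5\right) 0 = 0$)
$G = -13024$
$J{\left(W,H{\left(10 \right)} \right)} - G = 0 - -13024 = 0 + 13024 = 13024$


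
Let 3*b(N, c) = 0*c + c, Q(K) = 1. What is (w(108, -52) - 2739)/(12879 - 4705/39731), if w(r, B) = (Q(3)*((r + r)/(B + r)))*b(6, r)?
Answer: -723143931/3581835908 ≈ -0.20189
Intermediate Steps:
b(N, c) = c/3 (b(N, c) = (0*c + c)/3 = (0 + c)/3 = c/3)
w(r, B) = 2*r**2/(3*(B + r)) (w(r, B) = (1*((r + r)/(B + r)))*(r/3) = (1*((2*r)/(B + r)))*(r/3) = (1*(2*r/(B + r)))*(r/3) = (2*r/(B + r))*(r/3) = 2*r**2/(3*(B + r)))
(w(108, -52) - 2739)/(12879 - 4705/39731) = ((2/3)*108**2/(-52 + 108) - 2739)/(12879 - 4705/39731) = ((2/3)*11664/56 - 2739)/(12879 - 4705*1/39731) = ((2/3)*11664*(1/56) - 2739)/(12879 - 4705/39731) = (972/7 - 2739)/(511690844/39731) = -18201/7*39731/511690844 = -723143931/3581835908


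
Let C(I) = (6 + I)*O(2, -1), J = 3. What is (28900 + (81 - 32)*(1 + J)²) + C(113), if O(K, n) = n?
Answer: 29565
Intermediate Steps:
C(I) = -6 - I (C(I) = (6 + I)*(-1) = -6 - I)
(28900 + (81 - 32)*(1 + J)²) + C(113) = (28900 + (81 - 32)*(1 + 3)²) + (-6 - 1*113) = (28900 + 49*4²) + (-6 - 113) = (28900 + 49*16) - 119 = (28900 + 784) - 119 = 29684 - 119 = 29565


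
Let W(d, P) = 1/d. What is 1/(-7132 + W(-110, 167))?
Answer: -110/784521 ≈ -0.00014021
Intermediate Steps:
1/(-7132 + W(-110, 167)) = 1/(-7132 + 1/(-110)) = 1/(-7132 - 1/110) = 1/(-784521/110) = -110/784521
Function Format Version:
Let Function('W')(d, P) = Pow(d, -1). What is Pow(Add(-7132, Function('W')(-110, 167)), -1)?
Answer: Rational(-110, 784521) ≈ -0.00014021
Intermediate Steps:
Pow(Add(-7132, Function('W')(-110, 167)), -1) = Pow(Add(-7132, Pow(-110, -1)), -1) = Pow(Add(-7132, Rational(-1, 110)), -1) = Pow(Rational(-784521, 110), -1) = Rational(-110, 784521)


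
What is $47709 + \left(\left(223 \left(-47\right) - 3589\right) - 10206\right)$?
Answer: $23433$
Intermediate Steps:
$47709 + \left(\left(223 \left(-47\right) - 3589\right) - 10206\right) = 47709 - 24276 = 23433$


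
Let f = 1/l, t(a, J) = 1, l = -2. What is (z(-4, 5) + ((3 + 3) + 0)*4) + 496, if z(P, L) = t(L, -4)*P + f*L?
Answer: 1027/2 ≈ 513.50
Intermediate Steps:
f = -1/2 (f = 1/(-2) = -1/2 ≈ -0.50000)
z(P, L) = P - L/2 (z(P, L) = 1*P - L/2 = P - L/2)
(z(-4, 5) + ((3 + 3) + 0)*4) + 496 = ((-4 - 1/2*5) + ((3 + 3) + 0)*4) + 496 = ((-4 - 5/2) + (6 + 0)*4) + 496 = (-13/2 + 6*4) + 496 = (-13/2 + 24) + 496 = 35/2 + 496 = 1027/2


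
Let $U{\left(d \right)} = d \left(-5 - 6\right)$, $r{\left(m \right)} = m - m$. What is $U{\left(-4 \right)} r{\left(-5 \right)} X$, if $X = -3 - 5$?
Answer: $0$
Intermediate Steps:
$r{\left(m \right)} = 0$
$U{\left(d \right)} = - 11 d$ ($U{\left(d \right)} = d \left(-5 - 6\right) = d \left(-11\right) = - 11 d$)
$X = -8$
$U{\left(-4 \right)} r{\left(-5 \right)} X = \left(-11\right) \left(-4\right) 0 \left(-8\right) = 44 \cdot 0 \left(-8\right) = 0 \left(-8\right) = 0$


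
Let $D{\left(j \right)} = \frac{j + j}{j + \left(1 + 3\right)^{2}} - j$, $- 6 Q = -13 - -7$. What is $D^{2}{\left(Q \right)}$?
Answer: $\frac{225}{289} \approx 0.77855$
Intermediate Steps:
$Q = 1$ ($Q = - \frac{-13 - -7}{6} = - \frac{-13 + 7}{6} = \left(- \frac{1}{6}\right) \left(-6\right) = 1$)
$D{\left(j \right)} = - j + \frac{2 j}{16 + j}$ ($D{\left(j \right)} = \frac{2 j}{j + 4^{2}} - j = \frac{2 j}{j + 16} - j = \frac{2 j}{16 + j} - j = - j + \frac{2 j}{16 + j}$)
$D^{2}{\left(Q \right)} = \left(\left(-1\right) 1 \frac{1}{16 + 1} \left(14 + 1\right)\right)^{2} = \left(\left(-1\right) 1 \cdot \frac{1}{17} \cdot 15\right)^{2} = \left(- \frac{15}{17}\right)^{2} = \frac{225}{289}$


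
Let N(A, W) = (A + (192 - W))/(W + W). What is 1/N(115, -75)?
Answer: -75/191 ≈ -0.39267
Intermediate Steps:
N(A, W) = (192 + A - W)/(2*W) (N(A, W) = (192 + A - W)/((2*W)) = (192 + A - W)*(1/(2*W)) = (192 + A - W)/(2*W))
1/N(115, -75) = 1/((½)*(192 + 115 - 1*(-75))/(-75)) = 1/((½)*(-1/75)*(192 + 115 + 75)) = 1/((½)*(-1/75)*382) = 1/(-191/75) = -75/191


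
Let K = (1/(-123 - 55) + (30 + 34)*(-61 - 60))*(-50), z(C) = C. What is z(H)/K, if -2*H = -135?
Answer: 2403/13784330 ≈ 0.00017433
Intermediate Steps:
H = 135/2 (H = -½*(-135) = 135/2 ≈ 67.500)
K = 34460825/89 (K = (1/(-178) + 64*(-121))*(-50) = (-1/178 - 7744)*(-50) = -1378433/178*(-50) = 34460825/89 ≈ 3.8720e+5)
z(H)/K = 135/(2*(34460825/89)) = (135/2)*(89/34460825) = 2403/13784330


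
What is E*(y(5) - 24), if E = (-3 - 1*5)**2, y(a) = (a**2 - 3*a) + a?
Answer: -576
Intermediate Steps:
y(a) = a**2 - 2*a
E = 64 (E = (-3 - 5)**2 = (-8)**2 = 64)
E*(y(5) - 24) = 64*(5*(-2 + 5) - 24) = 64*(5*3 - 24) = 64*(15 - 24) = 64*(-9) = -576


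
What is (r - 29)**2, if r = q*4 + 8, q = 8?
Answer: 121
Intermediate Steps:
r = 40 (r = 8*4 + 8 = 32 + 8 = 40)
(r - 29)**2 = (40 - 29)**2 = 11**2 = 121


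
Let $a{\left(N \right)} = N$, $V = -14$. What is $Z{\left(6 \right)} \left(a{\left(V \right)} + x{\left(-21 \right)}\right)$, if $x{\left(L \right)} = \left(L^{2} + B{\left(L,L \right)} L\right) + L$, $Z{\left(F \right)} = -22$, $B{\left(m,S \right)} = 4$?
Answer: $-7084$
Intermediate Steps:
$x{\left(L \right)} = L^{2} + 5 L$ ($x{\left(L \right)} = \left(L^{2} + 4 L\right) + L = L^{2} + 5 L$)
$Z{\left(6 \right)} \left(a{\left(V \right)} + x{\left(-21 \right)}\right) = - 22 \left(-14 - 21 \left(5 - 21\right)\right) = - 22 \left(-14 - -336\right) = - 22 \left(-14 + 336\right) = \left(-22\right) 322 = -7084$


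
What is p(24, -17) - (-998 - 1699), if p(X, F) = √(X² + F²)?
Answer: 2697 + √865 ≈ 2726.4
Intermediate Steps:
p(X, F) = √(F² + X²)
p(24, -17) - (-998 - 1699) = √((-17)² + 24²) - (-998 - 1699) = √(289 + 576) - 1*(-2697) = √865 + 2697 = 2697 + √865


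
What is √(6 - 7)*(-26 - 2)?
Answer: -28*I ≈ -28.0*I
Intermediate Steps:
√(6 - 7)*(-26 - 2) = √(-1)*(-28) = I*(-28) = -28*I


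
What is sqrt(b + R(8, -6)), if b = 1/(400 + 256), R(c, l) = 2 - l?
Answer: sqrt(215209)/164 ≈ 2.8287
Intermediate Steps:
b = 1/656 ≈ 0.0015244
sqrt(b + R(8, -6)) = sqrt(1/656 + (2 - 1*(-6))) = sqrt(1/656 + (2 + 6)) = sqrt(1/656 + 8) = sqrt(5249/656) = sqrt(215209)/164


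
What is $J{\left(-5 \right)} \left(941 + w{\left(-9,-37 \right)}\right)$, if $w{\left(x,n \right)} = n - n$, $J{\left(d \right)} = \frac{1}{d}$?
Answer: $- \frac{941}{5} \approx -188.2$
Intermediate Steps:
$w{\left(x,n \right)} = 0$
$J{\left(-5 \right)} \left(941 + w{\left(-9,-37 \right)}\right) = \frac{941 + 0}{-5} = \left(- \frac{1}{5}\right) 941 = - \frac{941}{5}$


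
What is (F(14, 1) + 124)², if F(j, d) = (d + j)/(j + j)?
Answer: 12159169/784 ≈ 15509.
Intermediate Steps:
F(j, d) = (d + j)/(2*j) (F(j, d) = (d + j)/((2*j)) = (d + j)*(1/(2*j)) = (d + j)/(2*j))
(F(14, 1) + 124)² = ((½)*(1 + 14)/14 + 124)² = ((½)*(1/14)*15 + 124)² = (15/28 + 124)² = (3487/28)² = 12159169/784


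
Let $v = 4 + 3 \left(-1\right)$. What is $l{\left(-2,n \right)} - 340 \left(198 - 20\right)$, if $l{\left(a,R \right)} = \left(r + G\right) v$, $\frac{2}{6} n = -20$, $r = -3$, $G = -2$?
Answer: $-60525$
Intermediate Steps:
$n = -60$ ($n = 3 \left(-20\right) = -60$)
$v = 1$ ($v = 4 - 3 = 1$)
$l{\left(a,R \right)} = -5$ ($l{\left(a,R \right)} = \left(-3 - 2\right) 1 = \left(-5\right) 1 = -5$)
$l{\left(-2,n \right)} - 340 \left(198 - 20\right) = -5 - 340 \left(198 - 20\right) = -5 - 60520 = -60525$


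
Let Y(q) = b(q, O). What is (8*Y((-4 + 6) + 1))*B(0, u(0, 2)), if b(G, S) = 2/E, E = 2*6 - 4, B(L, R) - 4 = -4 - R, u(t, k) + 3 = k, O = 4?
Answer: 2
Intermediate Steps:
u(t, k) = -3 + k
B(L, R) = -R (B(L, R) = 4 + (-4 - R) = -R)
E = 8 (E = 12 - 4 = 8)
b(G, S) = 1/4 (b(G, S) = 2/8 = 2*(1/8) = 1/4)
Y(q) = 1/4
(8*Y((-4 + 6) + 1))*B(0, u(0, 2)) = (8*(1/4))*(-(-3 + 2)) = 2*(-1*(-1)) = 2*1 = 2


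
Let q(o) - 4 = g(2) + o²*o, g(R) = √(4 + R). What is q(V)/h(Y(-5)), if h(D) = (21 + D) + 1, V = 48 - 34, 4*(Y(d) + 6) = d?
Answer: 10992/59 + 4*√6/59 ≈ 186.47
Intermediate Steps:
Y(d) = -6 + d/4
V = 14
h(D) = 22 + D
q(o) = 4 + √6 + o³ (q(o) = 4 + (√(4 + 2) + o²*o) = 4 + (√6 + o³) = 4 + √6 + o³)
q(V)/h(Y(-5)) = (4 + √6 + 14³)/(22 + (-6 + (¼)*(-5))) = (4 + √6 + 2744)/(22 + (-6 - 5/4)) = (2748 + √6)/(22 - 29/4) = (2748 + √6)/(59/4) = (2748 + √6)*(4/59) = 10992/59 + 4*√6/59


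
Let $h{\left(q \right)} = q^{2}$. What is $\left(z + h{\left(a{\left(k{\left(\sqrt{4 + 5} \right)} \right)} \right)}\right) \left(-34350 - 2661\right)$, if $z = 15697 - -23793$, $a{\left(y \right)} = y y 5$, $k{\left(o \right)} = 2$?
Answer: $-1476368790$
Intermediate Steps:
$a{\left(y \right)} = 5 y^{2}$ ($a{\left(y \right)} = y^{2} \cdot 5 = 5 y^{2}$)
$z = 39490$ ($z = 15697 + 23793 = 39490$)
$\left(z + h{\left(a{\left(k{\left(\sqrt{4 + 5} \right)} \right)} \right)}\right) \left(-34350 - 2661\right) = \left(39490 + \left(5 \cdot 2^{2}\right)^{2}\right) \left(-34350 - 2661\right) = \left(39490 + \left(5 \cdot 4\right)^{2}\right) \left(-37011\right) = \left(39490 + 20^{2}\right) \left(-37011\right) = \left(39490 + 400\right) \left(-37011\right) = 39890 \left(-37011\right) = -1476368790$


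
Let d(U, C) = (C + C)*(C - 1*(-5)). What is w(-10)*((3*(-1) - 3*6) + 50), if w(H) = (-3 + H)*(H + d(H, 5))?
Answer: -33930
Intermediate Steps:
d(U, C) = 2*C*(5 + C) (d(U, C) = (2*C)*(C + 5) = (2*C)*(5 + C) = 2*C*(5 + C))
w(H) = (-3 + H)*(100 + H) (w(H) = (-3 + H)*(H + 2*5*(5 + 5)) = (-3 + H)*(H + 2*5*10) = (-3 + H)*(H + 100) = (-3 + H)*(100 + H))
w(-10)*((3*(-1) - 3*6) + 50) = (-300 + (-10)² + 97*(-10))*((3*(-1) - 3*6) + 50) = (-300 + 100 - 970)*((-3 - 18) + 50) = -1170*(-21 + 50) = -1170*29 = -33930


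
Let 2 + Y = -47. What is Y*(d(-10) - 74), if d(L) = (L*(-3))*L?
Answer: 18326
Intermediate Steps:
Y = -49 (Y = -2 - 47 = -49)
d(L) = -3*L² (d(L) = (-3*L)*L = -3*L²)
Y*(d(-10) - 74) = -49*(-3*(-10)² - 74) = -49*(-3*100 - 74) = -49*(-300 - 74) = -49*(-374) = 18326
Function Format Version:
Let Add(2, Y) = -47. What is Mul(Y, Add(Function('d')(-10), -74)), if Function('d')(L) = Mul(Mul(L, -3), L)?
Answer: 18326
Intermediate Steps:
Y = -49 (Y = Add(-2, -47) = -49)
Function('d')(L) = Mul(-3, Pow(L, 2)) (Function('d')(L) = Mul(Mul(-3, L), L) = Mul(-3, Pow(L, 2)))
Mul(Y, Add(Function('d')(-10), -74)) = Mul(-49, Add(Mul(-3, Pow(-10, 2)), -74)) = Mul(-49, Add(Mul(-3, 100), -74)) = Mul(-49, Add(-300, -74)) = Mul(-49, -374) = 18326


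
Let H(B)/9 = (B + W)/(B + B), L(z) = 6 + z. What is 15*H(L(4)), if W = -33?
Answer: -621/4 ≈ -155.25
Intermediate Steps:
H(B) = 9*(-33 + B)/(2*B) (H(B) = 9*((B - 33)/(B + B)) = 9*((-33 + B)/((2*B))) = 9*((-33 + B)*(1/(2*B))) = 9*((-33 + B)/(2*B)) = 9*(-33 + B)/(2*B))
15*H(L(4)) = 15*(9*(-33 + (6 + 4))/(2*(6 + 4))) = 15*((9/2)*(-33 + 10)/10) = 15*((9/2)*(⅒)*(-23)) = 15*(-207/20) = -621/4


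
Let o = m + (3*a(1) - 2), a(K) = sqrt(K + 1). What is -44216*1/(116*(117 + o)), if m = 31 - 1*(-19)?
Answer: -607970/263001 + 11054*sqrt(2)/263001 ≈ -2.2522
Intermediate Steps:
a(K) = sqrt(1 + K)
m = 50 (m = 31 + 19 = 50)
o = 48 + 3*sqrt(2) (o = 50 + (3*sqrt(1 + 1) - 2) = 50 + (3*sqrt(2) - 2) = 50 + (-2 + 3*sqrt(2)) = 48 + 3*sqrt(2) ≈ 52.243)
-44216*1/(116*(117 + o)) = -44216*1/(116*(117 + (48 + 3*sqrt(2)))) = -44216*1/(116*(165 + 3*sqrt(2))) = -44216/(19140 + 348*sqrt(2))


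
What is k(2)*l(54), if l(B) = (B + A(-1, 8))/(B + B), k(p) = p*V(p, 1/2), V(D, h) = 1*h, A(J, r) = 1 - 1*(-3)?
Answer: 29/54 ≈ 0.53704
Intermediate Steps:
A(J, r) = 4 (A(J, r) = 1 + 3 = 4)
V(D, h) = h
k(p) = p/2
l(B) = (4 + B)/(2*B) (l(B) = (B + 4)/(B + B) = (4 + B)/((2*B)) = (4 + B)*(1/(2*B)) = (4 + B)/(2*B))
k(2)*l(54) = ((½)*2)*((½)*(4 + 54)/54) = 1*((½)*(1/54)*58) = 1*(29/54) = 29/54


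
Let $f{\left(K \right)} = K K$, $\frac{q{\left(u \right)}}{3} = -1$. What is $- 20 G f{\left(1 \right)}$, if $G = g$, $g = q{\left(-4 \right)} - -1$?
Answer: $40$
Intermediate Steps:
$q{\left(u \right)} = -3$ ($q{\left(u \right)} = 3 \left(-1\right) = -3$)
$f{\left(K \right)} = K^{2}$
$g = -2$ ($g = -3 - -1 = -3 + 1 = -2$)
$G = -2$
$- 20 G f{\left(1 \right)} = \left(-20\right) \left(-2\right) 1^{2} = 40 \cdot 1 = 40$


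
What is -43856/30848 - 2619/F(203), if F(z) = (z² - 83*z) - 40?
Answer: -8963819/5861120 ≈ -1.5294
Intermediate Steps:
F(z) = -40 + z² - 83*z
-43856/30848 - 2619/F(203) = -43856/30848 - 2619/(-40 + 203² - 83*203) = -43856*1/30848 - 2619/(-40 + 41209 - 16849) = -2741/1928 - 2619/24320 = -8963819/5861120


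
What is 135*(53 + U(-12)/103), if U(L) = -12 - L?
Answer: 7155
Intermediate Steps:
135*(53 + U(-12)/103) = 135*(53 + (-12 - 1*(-12))/103) = 135*(53 + (-12 + 12)*(1/103)) = 135*(53 + 0*(1/103)) = 135*(53 + 0) = 135*53 = 7155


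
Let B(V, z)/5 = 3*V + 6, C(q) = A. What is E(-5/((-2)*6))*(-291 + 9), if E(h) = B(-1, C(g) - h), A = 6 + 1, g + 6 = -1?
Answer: -4230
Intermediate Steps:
g = -7 (g = -6 - 1 = -7)
A = 7
C(q) = 7
B(V, z) = 30 + 15*V (B(V, z) = 5*(3*V + 6) = 5*(6 + 3*V) = 30 + 15*V)
E(h) = 15 (E(h) = 30 + 15*(-1) = 30 - 15 = 15)
E(-5/((-2)*6))*(-291 + 9) = 15*(-291 + 9) = 15*(-282) = -4230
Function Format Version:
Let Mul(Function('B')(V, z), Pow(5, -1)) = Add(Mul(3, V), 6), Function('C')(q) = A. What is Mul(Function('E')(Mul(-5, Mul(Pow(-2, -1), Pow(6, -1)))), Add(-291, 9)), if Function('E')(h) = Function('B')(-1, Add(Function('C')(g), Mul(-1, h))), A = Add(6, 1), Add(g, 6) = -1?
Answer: -4230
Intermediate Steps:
g = -7 (g = Add(-6, -1) = -7)
A = 7
Function('C')(q) = 7
Function('B')(V, z) = Add(30, Mul(15, V)) (Function('B')(V, z) = Mul(5, Add(Mul(3, V), 6)) = Mul(5, Add(6, Mul(3, V))) = Add(30, Mul(15, V)))
Function('E')(h) = 15 (Function('E')(h) = Add(30, Mul(15, -1)) = Add(30, -15) = 15)
Mul(Function('E')(Mul(-5, Mul(Pow(-2, -1), Pow(6, -1)))), Add(-291, 9)) = Mul(15, Add(-291, 9)) = Mul(15, -282) = -4230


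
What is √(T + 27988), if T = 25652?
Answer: 6*√1490 ≈ 231.60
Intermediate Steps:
√(T + 27988) = √(25652 + 27988) = √53640 = 6*√1490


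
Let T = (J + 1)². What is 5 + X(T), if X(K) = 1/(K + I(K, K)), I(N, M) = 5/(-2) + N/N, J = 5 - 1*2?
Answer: 147/29 ≈ 5.0690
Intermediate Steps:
J = 3 (J = 5 - 2 = 3)
I(N, M) = -3/2 (I(N, M) = 5*(-½) + 1 = -5/2 + 1 = -3/2)
T = 16 (T = (3 + 1)² = 4² = 16)
X(K) = 1/(-3/2 + K) (X(K) = 1/(K - 3/2) = 1/(-3/2 + K))
5 + X(T) = 5 + 2/(-3 + 2*16) = 5 + 2/(-3 + 32) = 5 + 2/29 = 147/29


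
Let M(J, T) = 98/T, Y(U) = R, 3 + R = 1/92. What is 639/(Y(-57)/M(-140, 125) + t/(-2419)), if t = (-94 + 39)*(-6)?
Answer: -13936400856/86128405 ≈ -161.81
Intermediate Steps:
t = 330 (t = -55*(-6) = 330)
R = -275/92 (R = -3 + 1/92 = -275/92 ≈ -2.9891)
Y(U) = -275/92
639/(Y(-57)/M(-140, 125) + t/(-2419)) = 639/(-275/(92*(98/125)) + 330/(-2419)) = 639/(-275/(92*(98*(1/125))) + 330*(-1/2419)) = 639/(-275/(92*98/125) - 330/2419) = 639/(-275/92*125/98 - 330/2419) = 639/(-34375/9016 - 330/2419) = 639/(-86128405/21809704) = 639*(-21809704/86128405) = -13936400856/86128405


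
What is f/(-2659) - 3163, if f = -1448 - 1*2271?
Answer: -8406698/2659 ≈ -3161.6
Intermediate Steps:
f = -3719 (f = -1448 - 2271 = -3719)
f/(-2659) - 3163 = -3719/(-2659) - 3163 = -3719*(-1/2659) - 3163 = 3719/2659 - 3163 = -8406698/2659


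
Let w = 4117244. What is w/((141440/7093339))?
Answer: 7301251859429/35360 ≈ 2.0648e+8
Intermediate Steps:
w/((141440/7093339)) = 4117244/((141440/7093339)) = 4117244/((141440*(1/7093339))) = 4117244/(141440/7093339) = 4117244*(7093339/141440) = 7301251859429/35360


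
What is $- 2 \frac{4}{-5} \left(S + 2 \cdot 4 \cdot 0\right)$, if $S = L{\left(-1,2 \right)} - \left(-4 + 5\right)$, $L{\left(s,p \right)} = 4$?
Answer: $\frac{24}{5} \approx 4.8$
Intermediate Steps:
$S = 3$ ($S = 4 - \left(-4 + 5\right) = 4 - 1 = 3$)
$- 2 \frac{4}{-5} \left(S + 2 \cdot 4 \cdot 0\right) = - 2 \frac{4}{-5} \left(3 + 2 \cdot 4 \cdot 0\right) = - 2 \cdot 4 \left(- \frac{1}{5}\right) \left(3 + 8 \cdot 0\right) = \left(-2\right) \left(- \frac{4}{5}\right) \left(3 + 0\right) = \frac{8}{5} \cdot 3 = \frac{24}{5}$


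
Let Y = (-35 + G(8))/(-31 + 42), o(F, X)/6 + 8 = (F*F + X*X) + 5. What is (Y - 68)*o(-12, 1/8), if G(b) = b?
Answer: -20983125/352 ≈ -59611.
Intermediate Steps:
o(F, X) = -18 + 6*F² + 6*X² (o(F, X) = -48 + 6*((F*F + X*X) + 5) = -48 + 6*((F² + X²) + 5) = -48 + 6*(5 + F² + X²) = -48 + (30 + 6*F² + 6*X²) = -18 + 6*F² + 6*X²)
Y = -27/11 (Y = (-35 + 8)/(-31 + 42) = -27/11 ≈ -2.4545)
(Y - 68)*o(-12, 1/8) = (-27/11 - 68)*(-18 + 6*(-12)² + 6*(1/8)²) = -775*(-18 + 6*144 + 6*(⅛)²)/11 = -775*(-18 + 864 + 6*(1/64))/11 = -775*(-18 + 864 + 3/32)/11 = -775/11*27075/32 = -20983125/352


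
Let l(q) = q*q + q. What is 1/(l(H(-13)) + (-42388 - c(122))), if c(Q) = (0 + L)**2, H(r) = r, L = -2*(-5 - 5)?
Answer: -1/42632 ≈ -2.3457e-5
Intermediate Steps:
L = 20 (L = -2*(-10) = 20)
c(Q) = 400 (c(Q) = (0 + 20)**2 = 20**2 = 400)
l(q) = q + q**2 (l(q) = q**2 + q = q + q**2)
1/(l(H(-13)) + (-42388 - c(122))) = 1/(-13*(1 - 13) + (-42388 - 1*400)) = 1/(-13*(-12) + (-42388 - 400)) = 1/(156 - 42788) = 1/(-42632) = -1/42632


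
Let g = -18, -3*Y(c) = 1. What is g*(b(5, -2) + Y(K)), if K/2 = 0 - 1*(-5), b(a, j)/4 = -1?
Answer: 78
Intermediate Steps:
b(a, j) = -4 (b(a, j) = 4*(-1) = -4)
K = 10 (K = 2*(0 - 1*(-5)) = 2*(0 + 5) = 2*5 = 10)
Y(c) = -⅓ (Y(c) = -⅓*1 = -⅓)
g*(b(5, -2) + Y(K)) = -18*(-4 - ⅓) = -18*(-13/3) = 78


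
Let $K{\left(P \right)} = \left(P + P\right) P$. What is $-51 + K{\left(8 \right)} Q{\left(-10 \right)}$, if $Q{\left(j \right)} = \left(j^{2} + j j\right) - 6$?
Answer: $24781$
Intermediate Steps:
$K{\left(P \right)} = 2 P^{2}$ ($K{\left(P \right)} = 2 P P = 2 P^{2}$)
$Q{\left(j \right)} = -6 + 2 j^{2}$ ($Q{\left(j \right)} = \left(j^{2} + j^{2}\right) - 6 = 2 j^{2} - 6 = -6 + 2 j^{2}$)
$-51 + K{\left(8 \right)} Q{\left(-10 \right)} = -51 + 2 \cdot 8^{2} \left(-6 + 2 \left(-10\right)^{2}\right) = -51 + 2 \cdot 64 \left(-6 + 2 \cdot 100\right) = -51 + 128 \left(-6 + 200\right) = -51 + 128 \cdot 194 = -51 + 24832 = 24781$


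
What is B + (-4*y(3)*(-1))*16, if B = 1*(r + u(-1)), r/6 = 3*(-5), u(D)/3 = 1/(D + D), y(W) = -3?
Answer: -567/2 ≈ -283.50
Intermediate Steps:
u(D) = 3/(2*D) (u(D) = 3/(D + D) = 3/((2*D)) = 3*(1/(2*D)) = 3/(2*D))
r = -90 (r = 6*(3*(-5)) = 6*(-15) = -90)
B = -183/2 (B = 1*(-90 + (3/2)/(-1)) = 1*(-90 + (3/2)*(-1)) = 1*(-90 - 3/2) = 1*(-183/2) = -183/2 ≈ -91.500)
B + (-4*y(3)*(-1))*16 = -183/2 + (-4*(-3)*(-1))*16 = -183/2 + (12*(-1))*16 = -183/2 - 12*16 = -183/2 - 192 = -567/2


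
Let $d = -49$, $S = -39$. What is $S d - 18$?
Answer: $1893$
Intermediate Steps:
$S d - 18 = \left(-39\right) \left(-49\right) - 18 = 1911 - 18 = 1893$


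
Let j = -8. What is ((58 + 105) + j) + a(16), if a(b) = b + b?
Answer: 187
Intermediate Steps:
a(b) = 2*b
((58 + 105) + j) + a(16) = ((58 + 105) - 8) + 2*16 = (163 - 8) + 32 = 155 + 32 = 187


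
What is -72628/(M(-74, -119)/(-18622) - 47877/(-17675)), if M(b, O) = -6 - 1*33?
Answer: -23905059537800/892254819 ≈ -26792.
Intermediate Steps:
M(b, O) = -39 (M(b, O) = -6 - 33 = -39)
-72628/(M(-74, -119)/(-18622) - 47877/(-17675)) = -72628/(-39/(-18622) - 47877/(-17675)) = -72628/(-39*(-1/18622) - 47877*(-1/17675)) = -72628/(39/18622 + 47877/17675) = -72628/892254819/329143850 = -72628*329143850/892254819 = -23905059537800/892254819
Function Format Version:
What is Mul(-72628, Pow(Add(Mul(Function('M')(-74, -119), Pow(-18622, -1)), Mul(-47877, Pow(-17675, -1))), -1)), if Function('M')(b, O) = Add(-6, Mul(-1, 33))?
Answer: Rational(-23905059537800, 892254819) ≈ -26792.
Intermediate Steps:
Function('M')(b, O) = -39 (Function('M')(b, O) = Add(-6, -33) = -39)
Mul(-72628, Pow(Add(Mul(Function('M')(-74, -119), Pow(-18622, -1)), Mul(-47877, Pow(-17675, -1))), -1)) = Mul(-72628, Pow(Add(Mul(-39, Pow(-18622, -1)), Mul(-47877, Pow(-17675, -1))), -1)) = Mul(-72628, Pow(Add(Mul(-39, Rational(-1, 18622)), Mul(-47877, Rational(-1, 17675))), -1)) = Mul(-72628, Pow(Add(Rational(39, 18622), Rational(47877, 17675)), -1)) = Mul(-72628, Pow(Rational(892254819, 329143850), -1)) = Mul(-72628, Rational(329143850, 892254819)) = Rational(-23905059537800, 892254819)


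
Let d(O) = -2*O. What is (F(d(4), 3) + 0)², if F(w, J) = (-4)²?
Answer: 256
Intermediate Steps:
F(w, J) = 16
(F(d(4), 3) + 0)² = (16 + 0)² = 16² = 256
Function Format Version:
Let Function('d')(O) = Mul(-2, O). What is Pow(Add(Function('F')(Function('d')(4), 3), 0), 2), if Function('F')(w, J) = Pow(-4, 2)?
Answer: 256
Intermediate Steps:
Function('F')(w, J) = 16
Pow(Add(Function('F')(Function('d')(4), 3), 0), 2) = Pow(Add(16, 0), 2) = Pow(16, 2) = 256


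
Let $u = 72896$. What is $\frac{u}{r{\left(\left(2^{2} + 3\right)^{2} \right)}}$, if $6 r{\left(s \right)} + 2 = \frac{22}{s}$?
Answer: $- \frac{5357856}{19} \approx -2.8199 \cdot 10^{5}$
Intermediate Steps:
$r{\left(s \right)} = - \frac{1}{3} + \frac{11}{3 s}$ ($r{\left(s \right)} = - \frac{1}{3} + \frac{22 \frac{1}{s}}{6} = - \frac{1}{3} + \frac{11}{3 s}$)
$\frac{u}{r{\left(\left(2^{2} + 3\right)^{2} \right)}} = \frac{72896}{\frac{1}{3} \frac{1}{\left(2^{2} + 3\right)^{2}} \left(11 - \left(2^{2} + 3\right)^{2}\right)} = \frac{72896}{\frac{1}{3} \frac{1}{\left(4 + 3\right)^{2}} \left(11 - \left(4 + 3\right)^{2}\right)} = \frac{72896}{\frac{1}{3} \frac{1}{7^{2}} \left(11 - 7^{2}\right)} = \frac{72896}{\frac{1}{3} \cdot \frac{1}{49} \left(11 - 49\right)} = \frac{72896}{\frac{1}{3} \cdot \frac{1}{49} \left(-38\right)} = \frac{72896}{- \frac{38}{147}} = 72896 \left(- \frac{147}{38}\right) = - \frac{5357856}{19}$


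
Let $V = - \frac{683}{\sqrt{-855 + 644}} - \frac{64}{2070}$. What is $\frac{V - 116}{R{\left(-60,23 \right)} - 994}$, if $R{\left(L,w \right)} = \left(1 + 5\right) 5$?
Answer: $\frac{30023}{249435} - \frac{683 i \sqrt{211}}{203404} \approx 0.12036 - 0.048776 i$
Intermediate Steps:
$R{\left(L,w \right)} = 30$ ($R{\left(L,w \right)} = 6 \cdot 5 = 30$)
$V = - \frac{32}{1035} + \frac{683 i \sqrt{211}}{211}$ ($V = - \frac{683}{\sqrt{-211}} - \frac{32}{1035} = - \frac{683}{i \sqrt{211}} - \frac{32}{1035} = - 683 \left(- \frac{i \sqrt{211}}{211}\right) - \frac{32}{1035} = \frac{683 i \sqrt{211}}{211} - \frac{32}{1035} = - \frac{32}{1035} + \frac{683 i \sqrt{211}}{211} \approx -0.030918 + 47.02 i$)
$\frac{V - 116}{R{\left(-60,23 \right)} - 994} = \frac{\left(- \frac{32}{1035} + \frac{683 i \sqrt{211}}{211}\right) - 116}{30 - 994} = \frac{- \frac{120092}{1035} + \frac{683 i \sqrt{211}}{211}}{-964} = \left(- \frac{120092}{1035} + \frac{683 i \sqrt{211}}{211}\right) \left(- \frac{1}{964}\right) = \frac{30023}{249435} - \frac{683 i \sqrt{211}}{203404}$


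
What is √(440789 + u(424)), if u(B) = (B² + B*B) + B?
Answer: √800765 ≈ 894.85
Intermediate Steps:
u(B) = B + 2*B² (u(B) = (B² + B²) + B = 2*B² + B = B + 2*B²)
√(440789 + u(424)) = √(440789 + 424*(1 + 2*424)) = √(440789 + 424*(1 + 848)) = √(440789 + 424*849) = √(440789 + 359976) = √800765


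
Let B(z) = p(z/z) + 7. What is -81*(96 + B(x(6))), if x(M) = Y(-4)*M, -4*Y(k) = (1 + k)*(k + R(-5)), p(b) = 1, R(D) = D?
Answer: -8424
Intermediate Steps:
Y(k) = -(1 + k)*(-5 + k)/4 (Y(k) = -(1 + k)*(k - 5)/4 = -(1 + k)*(-5 + k)/4)
x(M) = -27*M/4 (x(M) = (5/4 - 4 - ¼*(-4)²)*M = (5/4 - 4 - ¼*16)*M = (5/4 - 4 - 4)*M = -27*M/4)
B(z) = 8 (B(z) = 1 + 7 = 8)
-81*(96 + B(x(6))) = -81*(96 + 8) = -81*104 = -8424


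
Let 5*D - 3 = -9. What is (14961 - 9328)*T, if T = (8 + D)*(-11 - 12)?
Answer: -4405006/5 ≈ -8.8100e+5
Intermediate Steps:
D = -6/5 (D = 3/5 + (1/5)*(-9) = 3/5 - 9/5 = -6/5 ≈ -1.2000)
T = -782/5 (T = (8 - 6/5)*(-11 - 12) = (34/5)*(-23) = -782/5 ≈ -156.40)
(14961 - 9328)*T = (14961 - 9328)*(-782/5) = 5633*(-782/5) = -4405006/5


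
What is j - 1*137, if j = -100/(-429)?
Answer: -58673/429 ≈ -136.77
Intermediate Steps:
j = 100/429 (j = -100*(-1/429) = 100/429 ≈ 0.23310)
j - 1*137 = 100/429 - 1*137 = 100/429 - 137 = -58673/429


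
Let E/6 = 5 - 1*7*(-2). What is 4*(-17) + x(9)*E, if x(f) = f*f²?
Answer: 83038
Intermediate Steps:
x(f) = f³
E = 114 (E = 6*(5 - 1*7*(-2)) = 6*(5 - 7*(-2)) = 6*(5 + 14) = 6*19 = 114)
4*(-17) + x(9)*E = 4*(-17) + 9³*114 = -68 + 729*114 = -68 + 83106 = 83038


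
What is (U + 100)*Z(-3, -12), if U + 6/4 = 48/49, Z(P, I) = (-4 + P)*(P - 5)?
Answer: 38996/7 ≈ 5570.9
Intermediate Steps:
Z(P, I) = (-5 + P)*(-4 + P) (Z(P, I) = (-4 + P)*(-5 + P) = (-5 + P)*(-4 + P))
U = -51/98 (U = -3/2 + 48/49 = -51/98 ≈ -0.52041)
(U + 100)*Z(-3, -12) = (-51/98 + 100)*(20 + (-3)**2 - 9*(-3)) = 9749*(20 + 9 + 27)/98 = (9749/98)*56 = 38996/7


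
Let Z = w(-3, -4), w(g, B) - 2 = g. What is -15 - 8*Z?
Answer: -7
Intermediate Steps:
w(g, B) = 2 + g
Z = -1 (Z = 2 - 3 = -1)
-15 - 8*Z = -15 - 8*(-1) = -15 + 8 = -7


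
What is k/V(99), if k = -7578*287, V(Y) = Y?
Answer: -241654/11 ≈ -21969.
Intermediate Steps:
k = -2174886
k/V(99) = -2174886/99 = -2174886*1/99 = -241654/11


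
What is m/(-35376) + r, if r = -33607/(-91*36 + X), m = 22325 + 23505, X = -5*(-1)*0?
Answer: 6182989/689832 ≈ 8.9630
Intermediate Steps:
X = 0 (X = 5*0 = 0)
m = 45830
r = 4801/468 (r = -33607/(-91*36 + 0) = -33607/(-3276 + 0) = -33607/(-3276) = -33607*(-1)/3276 = -1*(-4801/468) = 4801/468 ≈ 10.259)
m/(-35376) + r = 45830/(-35376) + 4801/468 = 45830*(-1/35376) + 4801/468 = -22915/17688 + 4801/468 = 6182989/689832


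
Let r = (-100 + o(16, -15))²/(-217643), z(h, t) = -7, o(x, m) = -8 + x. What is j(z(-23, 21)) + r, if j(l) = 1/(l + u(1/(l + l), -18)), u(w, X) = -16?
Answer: -412315/5005789 ≈ -0.082368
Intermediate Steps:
j(l) = 1/(-16 + l) (j(l) = 1/(l - 16) = 1/(-16 + l))
r = -8464/217643 (r = (-100 + (-8 + 16))²/(-217643) = (-100 + 8)²*(-1/217643) = (-92)²*(-1/217643) = 8464*(-1/217643) = -8464/217643 ≈ -0.038889)
j(z(-23, 21)) + r = 1/(-16 - 7) - 8464/217643 = 1/(-23) - 8464/217643 = -1/23 - 8464/217643 = -412315/5005789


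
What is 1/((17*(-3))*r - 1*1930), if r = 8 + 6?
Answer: -1/2644 ≈ -0.00037821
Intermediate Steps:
r = 14
1/((17*(-3))*r - 1*1930) = 1/((17*(-3))*14 - 1*1930) = 1/(-51*14 - 1930) = 1/(-714 - 1930) = 1/(-2644) = -1/2644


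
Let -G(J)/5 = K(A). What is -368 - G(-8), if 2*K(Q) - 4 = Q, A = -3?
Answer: -731/2 ≈ -365.50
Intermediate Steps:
K(Q) = 2 + Q/2
G(J) = -5/2 (G(J) = -5*(2 + (½)*(-3)) = -5*(2 - 3/2) = -5*½ = -5/2)
-368 - G(-8) = -368 - 1*(-5/2) = -368 + 5/2 = -731/2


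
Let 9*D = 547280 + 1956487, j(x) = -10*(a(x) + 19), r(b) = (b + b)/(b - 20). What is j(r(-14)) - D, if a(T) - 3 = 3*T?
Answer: -14200493/51 ≈ -2.7844e+5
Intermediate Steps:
r(b) = 2*b/(-20 + b) (r(b) = (2*b)/(-20 + b) = 2*b/(-20 + b))
a(T) = 3 + 3*T
j(x) = -220 - 30*x (j(x) = -10*((3 + 3*x) + 19) = -10*(22 + 3*x) = -220 - 30*x)
D = 834589/3 (D = (547280 + 1956487)/9 = (1/9)*2503767 = 834589/3 ≈ 2.7820e+5)
j(r(-14)) - D = (-220 - 60*(-14)/(-20 - 14)) - 1*834589/3 = (-220 - 60*(-14)/(-34)) - 834589/3 = (-220 - 60*(-14)*(-1)/34) - 834589/3 = (-220 - 30*14/17) - 834589/3 = (-220 - 420/17) - 834589/3 = -4160/17 - 834589/3 = -14200493/51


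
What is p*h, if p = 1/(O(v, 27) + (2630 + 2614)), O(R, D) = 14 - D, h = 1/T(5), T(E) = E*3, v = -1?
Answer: 1/78465 ≈ 1.2745e-5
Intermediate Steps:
T(E) = 3*E
h = 1/15 (h = 1/(3*5) = 1/15 ≈ 0.066667)
p = 1/5231 (p = 1/((14 - 1*27) + (2630 + 2614)) = 1/((14 - 27) + 5244) = 1/(-13 + 5244) = 1/5231 ≈ 0.00019117)
p*h = (1/5231)*(1/15) = 1/78465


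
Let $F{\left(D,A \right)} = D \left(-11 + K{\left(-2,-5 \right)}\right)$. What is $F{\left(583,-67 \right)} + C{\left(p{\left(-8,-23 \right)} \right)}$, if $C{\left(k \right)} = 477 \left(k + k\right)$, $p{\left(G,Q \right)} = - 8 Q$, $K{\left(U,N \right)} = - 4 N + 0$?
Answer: $180783$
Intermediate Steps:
$K{\left(U,N \right)} = - 4 N$
$F{\left(D,A \right)} = 9 D$ ($F{\left(D,A \right)} = D \left(-11 - -20\right) = D \left(-11 + 20\right) = D 9 = 9 D$)
$C{\left(k \right)} = 954 k$ ($C{\left(k \right)} = 477 \cdot 2 k = 954 k$)
$F{\left(583,-67 \right)} + C{\left(p{\left(-8,-23 \right)} \right)} = 9 \cdot 583 + 954 \left(\left(-8\right) \left(-23\right)\right) = 5247 + 954 \cdot 184 = 5247 + 175536 = 180783$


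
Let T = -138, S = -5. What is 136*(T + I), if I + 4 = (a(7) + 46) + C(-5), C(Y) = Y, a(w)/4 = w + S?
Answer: -12648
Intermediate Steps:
a(w) = -20 + 4*w (a(w) = 4*(w - 5) = 4*(-5 + w) = -20 + 4*w)
I = 45 (I = -4 + (((-20 + 4*7) + 46) - 5) = -4 + (((-20 + 28) + 46) - 5) = -4 + ((8 + 46) - 5) = -4 + (54 - 5) = -4 + 49 = 45)
136*(T + I) = 136*(-138 + 45) = 136*(-93) = -12648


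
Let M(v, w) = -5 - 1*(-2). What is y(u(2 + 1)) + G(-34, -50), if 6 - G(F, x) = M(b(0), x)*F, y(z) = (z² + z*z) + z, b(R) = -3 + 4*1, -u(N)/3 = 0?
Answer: -96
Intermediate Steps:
u(N) = 0 (u(N) = -3*0 = 0)
b(R) = 1 (b(R) = -3 + 4 = 1)
M(v, w) = -3 (M(v, w) = -5 + 2 = -3)
y(z) = z + 2*z² (y(z) = (z² + z²) + z = 2*z² + z = z + 2*z²)
G(F, x) = 6 + 3*F (G(F, x) = 6 - (-3)*F = 6 + 3*F)
y(u(2 + 1)) + G(-34, -50) = 0*(1 + 2*0) + (6 + 3*(-34)) = 0*(1 + 0) + (6 - 102) = 0*1 - 96 = 0 - 96 = -96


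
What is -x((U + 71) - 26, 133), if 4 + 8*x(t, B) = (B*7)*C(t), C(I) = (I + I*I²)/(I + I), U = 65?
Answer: -11266023/16 ≈ -7.0413e+5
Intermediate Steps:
C(I) = (I + I³)/(2*I) (C(I) = (I + I³)/((2*I)) = (I + I³)*(1/(2*I)) = (I + I³)/(2*I))
x(t, B) = -½ + 7*B*(½ + t²/2)/8 (x(t, B) = -½ + ((B*7)*(½ + t²/2))/8 = -½ + ((7*B)*(½ + t²/2))/8 = -½ + (7*B*(½ + t²/2))/8 = -½ + 7*B*(½ + t²/2)/8)
-x((U + 71) - 26, 133) = -(-½ + (7/16)*133*(1 + ((65 + 71) - 26)²)) = -(-½ + (7/16)*133*(1 + (136 - 26)²)) = -(-½ + (7/16)*133*(1 + 110²)) = -(-½ + (7/16)*133*(1 + 12100)) = -(-½ + (7/16)*133*12101) = -(-½ + 11266031/16) = -1*11266023/16 = -11266023/16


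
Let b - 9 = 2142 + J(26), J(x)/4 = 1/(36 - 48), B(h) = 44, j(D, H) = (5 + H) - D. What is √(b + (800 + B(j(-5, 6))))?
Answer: 2*√6738/3 ≈ 54.724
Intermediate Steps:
j(D, H) = 5 + H - D
J(x) = -⅓ (J(x) = 4/(36 - 48) = 4/(-12) = 4*(-1/12) = -⅓)
b = 6452/3 (b = 9 + (2142 - ⅓) = 9 + 6425/3 = 6452/3 ≈ 2150.7)
√(b + (800 + B(j(-5, 6)))) = √(6452/3 + (800 + 44)) = √(6452/3 + 844) = √(8984/3) = 2*√6738/3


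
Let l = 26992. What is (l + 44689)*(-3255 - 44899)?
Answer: -3451726874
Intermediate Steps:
(l + 44689)*(-3255 - 44899) = (26992 + 44689)*(-3255 - 44899) = 71681*(-48154) = -3451726874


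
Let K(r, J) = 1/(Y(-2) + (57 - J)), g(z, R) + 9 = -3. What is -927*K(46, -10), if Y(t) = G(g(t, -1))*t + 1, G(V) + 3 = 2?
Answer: -927/70 ≈ -13.243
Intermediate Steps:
g(z, R) = -12 (g(z, R) = -9 - 3 = -12)
G(V) = -1 (G(V) = -3 + 2 = -1)
Y(t) = 1 - t (Y(t) = -t + 1 = 1 - t)
K(r, J) = 1/(60 - J) (K(r, J) = 1/((1 - 1*(-2)) + (57 - J)) = 1/((1 + 2) + (57 - J)) = 1/(3 + (57 - J)) = 1/(60 - J))
-927*K(46, -10) = -(-927)/(-60 - 10) = -(-927)/(-70) = -(-927)*(-1)/70 = -927*1/70 = -927/70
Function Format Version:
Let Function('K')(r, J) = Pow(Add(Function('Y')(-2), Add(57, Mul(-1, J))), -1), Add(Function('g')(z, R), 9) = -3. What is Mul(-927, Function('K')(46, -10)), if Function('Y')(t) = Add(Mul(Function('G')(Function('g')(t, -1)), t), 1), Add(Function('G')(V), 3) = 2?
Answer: Rational(-927, 70) ≈ -13.243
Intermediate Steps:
Function('g')(z, R) = -12 (Function('g')(z, R) = Add(-9, -3) = -12)
Function('G')(V) = -1 (Function('G')(V) = Add(-3, 2) = -1)
Function('Y')(t) = Add(1, Mul(-1, t)) (Function('Y')(t) = Add(Mul(-1, t), 1) = Add(1, Mul(-1, t)))
Function('K')(r, J) = Pow(Add(60, Mul(-1, J)), -1) (Function('K')(r, J) = Pow(Add(Add(1, Mul(-1, -2)), Add(57, Mul(-1, J))), -1) = Pow(Add(Add(1, 2), Add(57, Mul(-1, J))), -1) = Pow(Add(3, Add(57, Mul(-1, J))), -1) = Pow(Add(60, Mul(-1, J)), -1))
Mul(-927, Function('K')(46, -10)) = Mul(-927, Mul(-1, Pow(Add(-60, -10), -1))) = Mul(-927, Mul(-1, Pow(-70, -1))) = Mul(-927, Mul(-1, Rational(-1, 70))) = Mul(-927, Rational(1, 70)) = Rational(-927, 70)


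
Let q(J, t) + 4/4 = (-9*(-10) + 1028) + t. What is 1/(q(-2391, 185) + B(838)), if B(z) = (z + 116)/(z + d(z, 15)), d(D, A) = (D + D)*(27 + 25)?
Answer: 14665/19093989 ≈ 0.00076804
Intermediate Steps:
d(D, A) = 104*D (d(D, A) = (2*D)*52 = 104*D)
q(J, t) = 1117 + t (q(J, t) = -1 + ((-9*(-10) + 1028) + t) = -1 + ((90 + 1028) + t) = -1 + (1118 + t) = 1117 + t)
B(z) = (116 + z)/(105*z) (B(z) = (z + 116)/(z + 104*z) = (116 + z)/((105*z)) = (116 + z)*(1/(105*z)) = (116 + z)/(105*z))
1/(q(-2391, 185) + B(838)) = 1/((1117 + 185) + (1/105)*(116 + 838)/838) = 1/(1302 + (1/105)*(1/838)*954) = 1/(1302 + 159/14665) = 1/(19093989/14665) = 14665/19093989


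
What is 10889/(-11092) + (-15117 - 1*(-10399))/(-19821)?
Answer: -163498813/219854532 ≈ -0.74367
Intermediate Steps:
10889/(-11092) + (-15117 - 1*(-10399))/(-19821) = 10889*(-1/11092) + (-15117 + 10399)*(-1/19821) = -10889/11092 - 4718*(-1/19821) = -10889/11092 + 4718/19821 = -163498813/219854532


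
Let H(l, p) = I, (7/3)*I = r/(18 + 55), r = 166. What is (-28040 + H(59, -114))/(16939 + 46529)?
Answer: -174731/395514 ≈ -0.44178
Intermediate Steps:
I = 498/511 (I = 3*(166/(18 + 55))/7 = 3*(166/73)/7 = 3*(166*(1/73))/7 = (3/7)*(166/73) = 498/511 ≈ 0.97456)
H(l, p) = 498/511
(-28040 + H(59, -114))/(16939 + 46529) = (-28040 + 498/511)/(16939 + 46529) = -14327942/511/63468 = -14327942/511*1/63468 = -174731/395514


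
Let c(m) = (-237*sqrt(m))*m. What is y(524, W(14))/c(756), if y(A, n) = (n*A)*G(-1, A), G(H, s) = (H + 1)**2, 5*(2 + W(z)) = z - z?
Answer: 0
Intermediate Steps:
W(z) = -2 (W(z) = -2 + (z - z)/5 = -2 + (1/5)*0 = -2 + 0 = -2)
G(H, s) = (1 + H)**2
c(m) = -237*m**(3/2)
y(A, n) = 0 (y(A, n) = (n*A)*(1 - 1)**2 = (A*n)*0**2 = (A*n)*0 = 0)
y(524, W(14))/c(756) = 0/((-1075032*sqrt(21))) = 0*(-sqrt(21)/22575672) = 0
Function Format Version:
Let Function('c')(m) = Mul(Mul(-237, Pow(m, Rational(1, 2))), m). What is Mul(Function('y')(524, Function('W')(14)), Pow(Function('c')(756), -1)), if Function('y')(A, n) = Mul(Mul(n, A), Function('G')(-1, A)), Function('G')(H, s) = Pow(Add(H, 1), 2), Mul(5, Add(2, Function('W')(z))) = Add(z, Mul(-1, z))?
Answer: 0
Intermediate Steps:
Function('W')(z) = -2 (Function('W')(z) = Add(-2, Mul(Rational(1, 5), Add(z, Mul(-1, z)))) = Add(-2, Mul(Rational(1, 5), 0)) = Add(-2, 0) = -2)
Function('G')(H, s) = Pow(Add(1, H), 2)
Function('c')(m) = Mul(-237, Pow(m, Rational(3, 2)))
Function('y')(A, n) = 0 (Function('y')(A, n) = Mul(Mul(n, A), Pow(Add(1, -1), 2)) = Mul(Mul(A, n), Pow(0, 2)) = Mul(Mul(A, n), 0) = 0)
Mul(Function('y')(524, Function('W')(14)), Pow(Function('c')(756), -1)) = Mul(0, Pow(Mul(-237, Pow(756, Rational(3, 2))), -1)) = Mul(0, Pow(Mul(-237, Mul(4536, Pow(21, Rational(1, 2)))), -1)) = Mul(0, Pow(Mul(-1075032, Pow(21, Rational(1, 2))), -1)) = Mul(0, Mul(Rational(-1, 22575672), Pow(21, Rational(1, 2)))) = 0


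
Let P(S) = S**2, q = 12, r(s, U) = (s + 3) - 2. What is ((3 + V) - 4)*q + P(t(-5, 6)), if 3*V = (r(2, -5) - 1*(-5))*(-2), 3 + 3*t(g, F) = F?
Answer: -75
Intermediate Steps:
r(s, U) = 1 + s (r(s, U) = (3 + s) - 2 = 1 + s)
t(g, F) = -1 + F/3
V = -16/3 (V = (((1 + 2) - 1*(-5))*(-2))/3 = ((3 + 5)*(-2))/3 = (8*(-2))/3 = (1/3)*(-16) = -16/3 ≈ -5.3333)
((3 + V) - 4)*q + P(t(-5, 6)) = ((3 - 16/3) - 4)*12 + (-1 + (1/3)*6)**2 = (-7/3 - 4)*12 + (-1 + 2)**2 = -19/3*12 + 1**2 = -76 + 1 = -75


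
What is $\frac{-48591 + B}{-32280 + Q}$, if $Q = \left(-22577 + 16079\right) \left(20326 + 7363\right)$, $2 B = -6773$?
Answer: $\frac{103955}{359910804} \approx 0.00028884$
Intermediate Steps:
$B = - \frac{6773}{2}$ ($B = \frac{1}{2} \left(-6773\right) = - \frac{6773}{2} \approx -3386.5$)
$Q = -179923122$ ($Q = \left(-6498\right) 27689 = -179923122$)
$\frac{-48591 + B}{-32280 + Q} = \frac{-48591 - \frac{6773}{2}}{-32280 - 179923122} = - \frac{103955}{2 \left(-179955402\right)} = \left(- \frac{103955}{2}\right) \left(- \frac{1}{179955402}\right) = \frac{103955}{359910804}$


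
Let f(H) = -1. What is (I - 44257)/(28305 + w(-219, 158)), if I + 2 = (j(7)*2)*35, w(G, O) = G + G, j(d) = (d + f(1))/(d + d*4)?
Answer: -2107/1327 ≈ -1.5878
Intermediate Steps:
j(d) = (-1 + d)/(5*d) (j(d) = (d - 1)/(d + d*4) = (-1 + d)/(d + 4*d) = (-1 + d)/((5*d)) = (-1 + d)*(1/(5*d)) = (-1 + d)/(5*d))
w(G, O) = 2*G
I = 10 (I = -2 + (((⅕)*(-1 + 7)/7)*2)*35 = -2 + (((⅕)*(⅐)*6)*2)*35 = -2 + ((6/35)*2)*35 = -2 + (12/35)*35 = -2 + 12 = 10)
(I - 44257)/(28305 + w(-219, 158)) = (10 - 44257)/(28305 + 2*(-219)) = -44247/(28305 - 438) = -44247/27867 = -44247*1/27867 = -2107/1327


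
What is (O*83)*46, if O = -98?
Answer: -374164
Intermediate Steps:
(O*83)*46 = -98*83*46 = -8134*46 = -374164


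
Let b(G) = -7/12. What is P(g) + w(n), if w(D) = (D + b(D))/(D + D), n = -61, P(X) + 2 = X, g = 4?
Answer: 3667/1464 ≈ 2.5048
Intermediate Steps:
P(X) = -2 + X
b(G) = -7/12 (b(G) = -7*1/12 = -7/12)
w(D) = (-7/12 + D)/(2*D) (w(D) = (D - 7/12)/(D + D) = (-7/12 + D)/((2*D)) = (-7/12 + D)*(1/(2*D)) = (-7/12 + D)/(2*D))
P(g) + w(n) = (-2 + 4) + (1/24)*(-7 + 12*(-61))/(-61) = 2 + (1/24)*(-1/61)*(-7 - 732) = 2 + (1/24)*(-1/61)*(-739) = 2 + 739/1464 = 3667/1464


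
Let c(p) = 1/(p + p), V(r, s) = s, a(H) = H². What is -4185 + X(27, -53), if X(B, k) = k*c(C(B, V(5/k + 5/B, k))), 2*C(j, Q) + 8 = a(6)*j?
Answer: -4034393/964 ≈ -4185.1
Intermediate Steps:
C(j, Q) = -4 + 18*j (C(j, Q) = -4 + (6²*j)/2 = -4 + (36*j)/2 = -4 + 18*j)
c(p) = 1/(2*p)
X(B, k) = k/(2*(-4 + 18*B)) (X(B, k) = k*(1/(2*(-4 + 18*B))) = k/(2*(-4 + 18*B)))
-4185 + X(27, -53) = -4185 + (¼)*(-53)/(-2 + 9*27) = -4185 + (¼)*(-53)/(-2 + 243) = -4185 + (¼)*(-53)/241 = -4185 + (¼)*(-53)*(1/241) = -4185 - 53/964 = -4034393/964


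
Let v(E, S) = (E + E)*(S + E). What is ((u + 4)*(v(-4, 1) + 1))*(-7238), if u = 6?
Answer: -1809500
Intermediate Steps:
v(E, S) = 2*E*(E + S) (v(E, S) = (2*E)*(E + S) = 2*E*(E + S))
((u + 4)*(v(-4, 1) + 1))*(-7238) = ((6 + 4)*(2*(-4)*(-4 + 1) + 1))*(-7238) = (10*(2*(-4)*(-3) + 1))*(-7238) = (10*(24 + 1))*(-7238) = (10*25)*(-7238) = 250*(-7238) = -1809500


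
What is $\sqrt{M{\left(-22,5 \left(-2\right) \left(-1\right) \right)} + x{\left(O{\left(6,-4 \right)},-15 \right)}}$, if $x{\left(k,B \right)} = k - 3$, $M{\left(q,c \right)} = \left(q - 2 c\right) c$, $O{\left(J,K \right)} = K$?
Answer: $i \sqrt{427} \approx 20.664 i$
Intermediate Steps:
$M{\left(q,c \right)} = c \left(q - 2 c\right)$
$x{\left(k,B \right)} = -3 + k$ ($x{\left(k,B \right)} = k - 3 = -3 + k$)
$\sqrt{M{\left(-22,5 \left(-2\right) \left(-1\right) \right)} + x{\left(O{\left(6,-4 \right)},-15 \right)}} = \sqrt{5 \left(-2\right) \left(-1\right) \left(-22 - 2 \cdot 5 \left(-2\right) \left(-1\right)\right) - 7} = \sqrt{\left(-10\right) \left(-1\right) \left(-22 - 2 \left(\left(-10\right) \left(-1\right)\right)\right) - 7} = \sqrt{10 \left(-22 - 20\right) - 7} = \sqrt{10 \left(-42\right) - 7} = \sqrt{-420 - 7} = \sqrt{-427} = i \sqrt{427}$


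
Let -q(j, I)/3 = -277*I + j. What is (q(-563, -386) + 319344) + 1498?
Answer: 1765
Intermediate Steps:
q(j, I) = -3*j + 831*I (q(j, I) = -3*(-277*I + j) = -3*(j - 277*I) = -3*j + 831*I)
(q(-563, -386) + 319344) + 1498 = ((-3*(-563) + 831*(-386)) + 319344) + 1498 = ((1689 - 320766) + 319344) + 1498 = (-319077 + 319344) + 1498 = 267 + 1498 = 1765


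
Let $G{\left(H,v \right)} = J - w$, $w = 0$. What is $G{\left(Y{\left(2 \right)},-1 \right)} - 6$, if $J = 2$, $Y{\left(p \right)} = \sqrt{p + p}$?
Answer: $-4$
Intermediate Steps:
$Y{\left(p \right)} = \sqrt{2} \sqrt{p}$ ($Y{\left(p \right)} = \sqrt{2 p} = \sqrt{2} \sqrt{p}$)
$G{\left(H,v \right)} = 2$ ($G{\left(H,v \right)} = 2 - 0 = 2 + 0 = 2$)
$G{\left(Y{\left(2 \right)},-1 \right)} - 6 = 2 - 6 = -4$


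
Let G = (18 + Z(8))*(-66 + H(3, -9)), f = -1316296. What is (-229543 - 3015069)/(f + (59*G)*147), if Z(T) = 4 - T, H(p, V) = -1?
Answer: 1622306/4725785 ≈ 0.34329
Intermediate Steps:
G = -938 (G = (18 + (4 - 1*8))*(-66 - 1) = (18 + (4 - 8))*(-67) = (18 - 4)*(-67) = 14*(-67) = -938)
(-229543 - 3015069)/(f + (59*G)*147) = (-229543 - 3015069)/(-1316296 + (59*(-938))*147) = -3244612/(-1316296 - 55342*147) = -3244612/(-1316296 - 8135274) = -3244612/(-9451570) = -3244612*(-1/9451570) = 1622306/4725785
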